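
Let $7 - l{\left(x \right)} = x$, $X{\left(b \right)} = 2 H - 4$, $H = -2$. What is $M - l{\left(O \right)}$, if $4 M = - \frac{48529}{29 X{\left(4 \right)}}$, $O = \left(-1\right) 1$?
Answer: $\frac{41105}{928} \approx 44.294$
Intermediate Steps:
$O = -1$
$X{\left(b \right)} = -8$ ($X{\left(b \right)} = 2 \left(-2\right) - 4 = -4 - 4 = -8$)
$l{\left(x \right)} = 7 - x$
$M = \frac{48529}{928}$ ($M = \frac{\left(-48529\right) \frac{1}{29 \left(-8\right)}}{4} = \frac{\left(-48529\right) \frac{1}{-232}}{4} = \frac{\left(-48529\right) \left(- \frac{1}{232}\right)}{4} = \frac{1}{4} \cdot \frac{48529}{232} = \frac{48529}{928} \approx 52.294$)
$M - l{\left(O \right)} = \frac{48529}{928} - \left(7 - -1\right) = \frac{48529}{928} - \left(7 + 1\right) = \frac{48529}{928} - 8 = \frac{41105}{928}$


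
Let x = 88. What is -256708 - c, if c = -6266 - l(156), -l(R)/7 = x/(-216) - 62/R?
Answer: -175806329/702 ≈ -2.5044e+5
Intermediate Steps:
l(R) = 77/27 + 434/R (l(R) = -7*(88/(-216) - 62/R) = -7*(88*(-1/216) - 62/R) = -7*(-11/27 - 62/R) = 77/27 + 434/R)
c = -4402687/702 (c = -6266 - (77/27 + 434/156) = -6266 - (77/27 + 434*(1/156)) = -6266 - (77/27 + 217/78) = -6266 - 1*3955/702 = -6266 - 3955/702 = -4402687/702 ≈ -6271.6)
-256708 - c = -256708 - 1*(-4402687/702) = -256708 + 4402687/702 = -175806329/702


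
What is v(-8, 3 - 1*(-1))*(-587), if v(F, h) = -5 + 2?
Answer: 1761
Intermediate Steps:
v(F, h) = -3
v(-8, 3 - 1*(-1))*(-587) = -3*(-587) = 1761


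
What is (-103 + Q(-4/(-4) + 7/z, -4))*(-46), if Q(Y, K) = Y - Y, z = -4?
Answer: 4738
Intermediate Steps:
Q(Y, K) = 0
(-103 + Q(-4/(-4) + 7/z, -4))*(-46) = (-103 + 0)*(-46) = -103*(-46) = 4738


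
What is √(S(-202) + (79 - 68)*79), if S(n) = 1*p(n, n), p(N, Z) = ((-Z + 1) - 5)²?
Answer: √40073 ≈ 200.18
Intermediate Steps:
p(N, Z) = (-4 - Z)² (p(N, Z) = ((1 - Z) - 5)² = (-4 - Z)²)
S(n) = (4 + n)² (S(n) = 1*(4 + n)² = (4 + n)²)
√(S(-202) + (79 - 68)*79) = √((4 - 202)² + (79 - 68)*79) = √((-198)² + 11*79) = √(39204 + 869) = √40073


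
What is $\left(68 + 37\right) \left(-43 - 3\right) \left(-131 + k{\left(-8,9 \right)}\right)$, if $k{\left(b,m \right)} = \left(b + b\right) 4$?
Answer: $941850$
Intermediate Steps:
$k{\left(b,m \right)} = 8 b$ ($k{\left(b,m \right)} = 2 b 4 = 8 b$)
$\left(68 + 37\right) \left(-43 - 3\right) \left(-131 + k{\left(-8,9 \right)}\right) = \left(68 + 37\right) \left(-43 - 3\right) \left(-131 + 8 \left(-8\right)\right) = 105 \left(-46\right) \left(-131 - 64\right) = \left(-4830\right) \left(-195\right) = 941850$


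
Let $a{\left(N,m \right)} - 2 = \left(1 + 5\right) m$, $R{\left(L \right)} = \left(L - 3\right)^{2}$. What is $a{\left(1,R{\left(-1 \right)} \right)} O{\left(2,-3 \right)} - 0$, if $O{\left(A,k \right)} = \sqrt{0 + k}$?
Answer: $98 i \sqrt{3} \approx 169.74 i$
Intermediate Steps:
$R{\left(L \right)} = \left(-3 + L\right)^{2}$
$O{\left(A,k \right)} = \sqrt{k}$
$a{\left(N,m \right)} = 2 + 6 m$ ($a{\left(N,m \right)} = 2 + \left(1 + 5\right) m = 2 + 6 m$)
$a{\left(1,R{\left(-1 \right)} \right)} O{\left(2,-3 \right)} - 0 = \left(2 + 6 \left(-3 - 1\right)^{2}\right) \sqrt{-3} - 0 = \left(2 + 6 \left(-4\right)^{2}\right) i \sqrt{3} + \left(-5 + 5\right) = \left(2 + 6 \cdot 16\right) i \sqrt{3} + 0 = \left(2 + 96\right) i \sqrt{3} + 0 = 98 i \sqrt{3} + 0 = 98 i \sqrt{3}$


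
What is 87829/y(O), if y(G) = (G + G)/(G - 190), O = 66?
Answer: -2722699/33 ≈ -82506.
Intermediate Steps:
y(G) = 2*G/(-190 + G) (y(G) = (2*G)/(-190 + G) = 2*G/(-190 + G))
87829/y(O) = 87829/((2*66/(-190 + 66))) = 87829/((2*66/(-124))) = 87829/((2*66*(-1/124))) = 87829/(-33/31) = 87829*(-31/33) = -2722699/33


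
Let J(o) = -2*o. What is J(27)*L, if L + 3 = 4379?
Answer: -236304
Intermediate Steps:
L = 4376 (L = -3 + 4379 = 4376)
J(27)*L = -2*27*4376 = -54*4376 = -236304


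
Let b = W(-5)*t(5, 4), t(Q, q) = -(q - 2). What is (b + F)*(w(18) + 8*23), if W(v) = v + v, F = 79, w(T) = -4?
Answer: 17820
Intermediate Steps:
t(Q, q) = 2 - q (t(Q, q) = -(-2 + q) = 2 - q)
W(v) = 2*v
b = 20 (b = (2*(-5))*(2 - 1*4) = -10*(2 - 4) = -10*(-2) = 20)
(b + F)*(w(18) + 8*23) = (20 + 79)*(-4 + 8*23) = 99*(-4 + 184) = 99*180 = 17820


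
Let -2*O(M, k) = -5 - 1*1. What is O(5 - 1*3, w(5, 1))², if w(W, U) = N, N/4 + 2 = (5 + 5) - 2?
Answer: 9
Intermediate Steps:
N = 24 (N = -8 + 4*((5 + 5) - 2) = -8 + 4*(10 - 2) = -8 + 4*8 = -8 + 32 = 24)
w(W, U) = 24
O(M, k) = 3 (O(M, k) = -(-5 - 1*1)/2 = -(-5 - 1)/2 = -½*(-6) = 3)
O(5 - 1*3, w(5, 1))² = 3² = 9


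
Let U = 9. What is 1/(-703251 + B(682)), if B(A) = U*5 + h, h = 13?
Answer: -1/703193 ≈ -1.4221e-6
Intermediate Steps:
B(A) = 58 (B(A) = 9*5 + 13 = 45 + 13 = 58)
1/(-703251 + B(682)) = 1/(-703251 + 58) = 1/(-703193) = -1/703193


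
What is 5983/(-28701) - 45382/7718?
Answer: -674342788/110757159 ≈ -6.0885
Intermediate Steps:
5983/(-28701) - 45382/7718 = 5983*(-1/28701) - 45382*1/7718 = -5983/28701 - 22691/3859 = -674342788/110757159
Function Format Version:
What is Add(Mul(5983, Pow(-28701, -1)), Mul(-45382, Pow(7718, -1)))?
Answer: Rational(-674342788, 110757159) ≈ -6.0885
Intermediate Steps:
Add(Mul(5983, Pow(-28701, -1)), Mul(-45382, Pow(7718, -1))) = Add(Mul(5983, Rational(-1, 28701)), Mul(-45382, Rational(1, 7718))) = Add(Rational(-5983, 28701), Rational(-22691, 3859)) = Rational(-674342788, 110757159)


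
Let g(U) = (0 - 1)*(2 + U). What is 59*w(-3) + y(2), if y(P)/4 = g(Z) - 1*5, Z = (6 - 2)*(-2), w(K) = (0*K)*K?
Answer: 4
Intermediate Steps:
w(K) = 0 (w(K) = 0*K = 0)
Z = -8 (Z = 4*(-2) = -8)
g(U) = -2 - U (g(U) = -(2 + U) = -2 - U)
y(P) = 4 (y(P) = 4*((-2 - 1*(-8)) - 1*5) = 4*((-2 + 8) - 5) = 4*(6 - 5) = 4*1 = 4)
59*w(-3) + y(2) = 59*0 + 4 = 0 + 4 = 4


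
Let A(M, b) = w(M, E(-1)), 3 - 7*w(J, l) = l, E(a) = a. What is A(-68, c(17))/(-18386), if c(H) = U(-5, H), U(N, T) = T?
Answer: -2/64351 ≈ -3.1080e-5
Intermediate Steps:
c(H) = H
w(J, l) = 3/7 - l/7
A(M, b) = 4/7 (A(M, b) = 3/7 - 1/7*(-1) = 3/7 + 1/7 = 4/7)
A(-68, c(17))/(-18386) = (4/7)/(-18386) = (4/7)*(-1/18386) = -2/64351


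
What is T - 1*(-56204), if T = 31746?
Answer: 87950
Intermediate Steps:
T - 1*(-56204) = 31746 - 1*(-56204) = 31746 + 56204 = 87950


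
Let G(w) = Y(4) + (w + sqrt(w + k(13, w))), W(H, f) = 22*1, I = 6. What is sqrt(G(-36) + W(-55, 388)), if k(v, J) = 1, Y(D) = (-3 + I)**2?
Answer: sqrt(-5 + I*sqrt(35)) ≈ 1.1717 + 2.5245*I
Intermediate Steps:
W(H, f) = 22
Y(D) = 9 (Y(D) = (-3 + 6)**2 = 3**2 = 9)
G(w) = 9 + w + sqrt(1 + w) (G(w) = 9 + (w + sqrt(w + 1)) = 9 + (w + sqrt(1 + w)) = 9 + w + sqrt(1 + w))
sqrt(G(-36) + W(-55, 388)) = sqrt((9 - 36 + sqrt(1 - 36)) + 22) = sqrt((9 - 36 + sqrt(-35)) + 22) = sqrt((9 - 36 + I*sqrt(35)) + 22) = sqrt((-27 + I*sqrt(35)) + 22) = sqrt(-5 + I*sqrt(35))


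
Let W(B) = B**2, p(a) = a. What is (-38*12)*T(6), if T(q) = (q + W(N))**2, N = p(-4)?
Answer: -220704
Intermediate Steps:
N = -4
T(q) = (16 + q)**2 (T(q) = (q + (-4)**2)**2 = (q + 16)**2 = (16 + q)**2)
(-38*12)*T(6) = (-38*12)*(16 + 6)**2 = -456*22**2 = -456*484 = -220704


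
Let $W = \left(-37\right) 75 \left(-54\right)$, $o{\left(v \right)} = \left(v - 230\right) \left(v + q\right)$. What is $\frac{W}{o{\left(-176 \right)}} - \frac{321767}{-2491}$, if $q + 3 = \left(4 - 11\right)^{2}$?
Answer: $\frac{1735613861}{13147498} \approx 132.01$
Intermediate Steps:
$q = 46$ ($q = -3 + \left(4 - 11\right)^{2} = -3 + \left(-7\right)^{2} = -3 + 49 = 46$)
$o{\left(v \right)} = \left(-230 + v\right) \left(46 + v\right)$ ($o{\left(v \right)} = \left(v - 230\right) \left(v + 46\right) = \left(-230 + v\right) \left(46 + v\right)$)
$W = 149850$ ($W = \left(-2775\right) \left(-54\right) = 149850$)
$\frac{W}{o{\left(-176 \right)}} - \frac{321767}{-2491} = \frac{149850}{-10580 + \left(-176\right)^{2} - -32384} - \frac{321767}{-2491} = \frac{149850}{-10580 + 30976 + 32384} - - \frac{321767}{2491} = \frac{149850}{52780} + \frac{321767}{2491} = 149850 \cdot \frac{1}{52780} + \frac{321767}{2491} = \frac{14985}{5278} + \frac{321767}{2491} = \frac{1735613861}{13147498}$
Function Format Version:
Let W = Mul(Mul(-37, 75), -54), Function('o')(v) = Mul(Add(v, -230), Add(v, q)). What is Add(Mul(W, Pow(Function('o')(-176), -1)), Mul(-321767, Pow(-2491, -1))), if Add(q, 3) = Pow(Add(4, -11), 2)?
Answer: Rational(1735613861, 13147498) ≈ 132.01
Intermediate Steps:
q = 46 (q = Add(-3, Pow(Add(4, -11), 2)) = Add(-3, Pow(-7, 2)) = Add(-3, 49) = 46)
Function('o')(v) = Mul(Add(-230, v), Add(46, v)) (Function('o')(v) = Mul(Add(v, -230), Add(v, 46)) = Mul(Add(-230, v), Add(46, v)))
W = 149850 (W = Mul(-2775, -54) = 149850)
Add(Mul(W, Pow(Function('o')(-176), -1)), Mul(-321767, Pow(-2491, -1))) = Add(Mul(149850, Pow(Add(-10580, Pow(-176, 2), Mul(-184, -176)), -1)), Mul(-321767, Pow(-2491, -1))) = Add(Mul(149850, Pow(Add(-10580, 30976, 32384), -1)), Mul(-321767, Rational(-1, 2491))) = Add(Mul(149850, Pow(52780, -1)), Rational(321767, 2491)) = Add(Mul(149850, Rational(1, 52780)), Rational(321767, 2491)) = Add(Rational(14985, 5278), Rational(321767, 2491)) = Rational(1735613861, 13147498)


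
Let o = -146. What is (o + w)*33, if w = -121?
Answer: -8811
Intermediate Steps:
(o + w)*33 = (-146 - 121)*33 = -267*33 = -8811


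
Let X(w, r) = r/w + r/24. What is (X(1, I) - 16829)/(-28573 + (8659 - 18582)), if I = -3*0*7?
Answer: 16829/38496 ≈ 0.43716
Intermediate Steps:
I = 0 (I = 0*7 = 0)
X(w, r) = r/24 + r/w (X(w, r) = r/w + r*(1/24) = r/w + r/24 = r/24 + r/w)
(X(1, I) - 16829)/(-28573 + (8659 - 18582)) = (((1/24)*0 + 0/1) - 16829)/(-28573 + (8659 - 18582)) = ((0 + 0*1) - 16829)/(-28573 - 9923) = ((0 + 0) - 16829)/(-38496) = (0 - 16829)*(-1/38496) = -16829*(-1/38496) = 16829/38496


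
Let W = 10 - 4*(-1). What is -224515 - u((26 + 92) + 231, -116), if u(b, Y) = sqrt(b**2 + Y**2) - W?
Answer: -224501 - sqrt(135257) ≈ -2.2487e+5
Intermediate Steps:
W = 14 (W = 10 + 4 = 14)
u(b, Y) = -14 + sqrt(Y**2 + b**2) (u(b, Y) = sqrt(b**2 + Y**2) - 1*14 = sqrt(Y**2 + b**2) - 14 = -14 + sqrt(Y**2 + b**2))
-224515 - u((26 + 92) + 231, -116) = -224515 - (-14 + sqrt((-116)**2 + ((26 + 92) + 231)**2)) = -224515 - (-14 + sqrt(13456 + (118 + 231)**2)) = -224515 - (-14 + sqrt(13456 + 349**2)) = -224515 - (-14 + sqrt(13456 + 121801)) = -224515 - (-14 + sqrt(135257)) = -224515 + (14 - sqrt(135257)) = -224501 - sqrt(135257)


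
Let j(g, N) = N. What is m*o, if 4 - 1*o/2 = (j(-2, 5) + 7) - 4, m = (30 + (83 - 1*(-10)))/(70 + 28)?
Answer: -492/49 ≈ -10.041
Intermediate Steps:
m = 123/98 (m = (30 + (83 + 10))/98 = (30 + 93)*(1/98) = 123*(1/98) = 123/98 ≈ 1.2551)
o = -8 (o = 8 - 2*((5 + 7) - 4) = 8 - 2*(12 - 4) = 8 - 2*8 = 8 - 16 = -8)
m*o = (123/98)*(-8) = -492/49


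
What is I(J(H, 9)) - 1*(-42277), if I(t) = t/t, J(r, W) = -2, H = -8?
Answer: 42278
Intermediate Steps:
I(t) = 1
I(J(H, 9)) - 1*(-42277) = 1 - 1*(-42277) = 1 + 42277 = 42278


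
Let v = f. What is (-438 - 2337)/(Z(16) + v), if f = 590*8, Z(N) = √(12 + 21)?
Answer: -13098000/22278367 + 2775*√33/22278367 ≈ -0.58721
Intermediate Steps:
Z(N) = √33
f = 4720
v = 4720
(-438 - 2337)/(Z(16) + v) = (-438 - 2337)/(√33 + 4720) = -2775/(4720 + √33)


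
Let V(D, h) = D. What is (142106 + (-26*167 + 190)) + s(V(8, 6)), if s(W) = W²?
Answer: 138018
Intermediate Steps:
(142106 + (-26*167 + 190)) + s(V(8, 6)) = (142106 + (-26*167 + 190)) + 8² = (142106 + (-4342 + 190)) + 64 = (142106 - 4152) + 64 = 137954 + 64 = 138018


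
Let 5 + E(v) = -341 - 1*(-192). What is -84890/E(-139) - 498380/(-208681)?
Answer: 808712755/1460767 ≈ 553.62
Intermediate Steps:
E(v) = -154 (E(v) = -5 + (-341 - 1*(-192)) = -5 + (-341 + 192) = -5 - 149 = -154)
-84890/E(-139) - 498380/(-208681) = -84890/(-154) - 498380/(-208681) = -84890*(-1/154) - 498380*(-1/208681) = 42445/77 + 498380/208681 = 808712755/1460767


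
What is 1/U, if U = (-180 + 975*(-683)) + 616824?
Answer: -1/49281 ≈ -2.0292e-5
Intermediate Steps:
U = -49281 (U = (-180 - 665925) + 616824 = -666105 + 616824 = -49281)
1/U = 1/(-49281) = -1/49281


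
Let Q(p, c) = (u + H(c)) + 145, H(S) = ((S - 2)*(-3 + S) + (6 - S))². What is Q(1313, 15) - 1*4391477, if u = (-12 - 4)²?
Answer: -4369467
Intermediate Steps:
u = 256 (u = (-16)² = 256)
H(S) = (6 - S + (-3 + S)*(-2 + S))² (H(S) = ((-2 + S)*(-3 + S) + (6 - S))² = ((-3 + S)*(-2 + S) + (6 - S))² = (6 - S + (-3 + S)*(-2 + S))²)
Q(p, c) = 401 + (12 + c² - 6*c)² (Q(p, c) = (256 + (12 + c² - 6*c)²) + 145 = 401 + (12 + c² - 6*c)²)
Q(1313, 15) - 1*4391477 = (401 + (12 + 15² - 6*15)²) - 1*4391477 = (401 + (12 + 225 - 90)²) - 4391477 = (401 + 147²) - 4391477 = (401 + 21609) - 4391477 = 22010 - 4391477 = -4369467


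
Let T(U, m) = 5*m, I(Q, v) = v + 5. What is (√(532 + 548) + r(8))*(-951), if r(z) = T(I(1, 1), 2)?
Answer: -9510 - 5706*√30 ≈ -40763.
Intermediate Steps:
I(Q, v) = 5 + v
r(z) = 10 (r(z) = 5*2 = 10)
(√(532 + 548) + r(8))*(-951) = (√(532 + 548) + 10)*(-951) = (√1080 + 10)*(-951) = (6*√30 + 10)*(-951) = (10 + 6*√30)*(-951) = -9510 - 5706*√30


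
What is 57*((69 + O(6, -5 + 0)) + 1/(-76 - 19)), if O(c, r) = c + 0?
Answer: 21372/5 ≈ 4274.4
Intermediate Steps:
O(c, r) = c
57*((69 + O(6, -5 + 0)) + 1/(-76 - 19)) = 57*((69 + 6) + 1/(-76 - 19)) = 57*(75 + 1/(-95)) = 57*(75 - 1/95) = 57*(7124/95) = 21372/5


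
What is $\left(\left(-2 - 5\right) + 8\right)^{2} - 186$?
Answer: $-185$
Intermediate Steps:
$\left(\left(-2 - 5\right) + 8\right)^{2} - 186 = \left(-7 + 8\right)^{2} - 186 = 1^{2} - 186 = 1 - 186 = -185$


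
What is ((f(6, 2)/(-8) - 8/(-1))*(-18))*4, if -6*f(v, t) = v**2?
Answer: -630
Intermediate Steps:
f(v, t) = -v**2/6
((f(6, 2)/(-8) - 8/(-1))*(-18))*4 = ((-1/6*6**2/(-8) - 8/(-1))*(-18))*4 = ((-1/6*36*(-1/8) - 8*(-1))*(-18))*4 = ((-6*(-1/8) + 8)*(-18))*4 = ((3/4 + 8)*(-18))*4 = ((35/4)*(-18))*4 = -315/2*4 = -630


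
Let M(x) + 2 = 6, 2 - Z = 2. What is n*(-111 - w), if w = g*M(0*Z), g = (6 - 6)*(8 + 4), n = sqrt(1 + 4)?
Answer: -111*sqrt(5) ≈ -248.20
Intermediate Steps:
n = sqrt(5) ≈ 2.2361
Z = 0 (Z = 2 - 1*2 = 2 - 2 = 0)
g = 0 (g = 0*12 = 0)
M(x) = 4 (M(x) = -2 + 6 = 4)
w = 0 (w = 0*4 = 0)
n*(-111 - w) = sqrt(5)*(-111 - 1*0) = sqrt(5)*(-111 + 0) = sqrt(5)*(-111) = -111*sqrt(5)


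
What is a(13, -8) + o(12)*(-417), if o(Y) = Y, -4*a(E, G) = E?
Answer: -20029/4 ≈ -5007.3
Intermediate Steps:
a(E, G) = -E/4
a(13, -8) + o(12)*(-417) = -1/4*13 + 12*(-417) = -13/4 - 5004 = -20029/4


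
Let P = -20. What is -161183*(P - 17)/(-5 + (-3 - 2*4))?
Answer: -5963771/16 ≈ -3.7274e+5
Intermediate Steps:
-161183*(P - 17)/(-5 + (-3 - 2*4)) = -161183*(-20 - 17)/(-5 + (-3 - 2*4)) = -(-5963771)/(-5 + (-3 - 8)) = -(-5963771)/(-5 - 11) = -(-5963771)/(-16) = -(-5963771)*(-1)/16 = -161183*37/16 = -5963771/16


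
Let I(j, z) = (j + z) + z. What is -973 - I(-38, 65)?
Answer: -1065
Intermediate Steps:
I(j, z) = j + 2*z
-973 - I(-38, 65) = -973 - (-38 + 2*65) = -973 - (-38 + 130) = -973 - 1*92 = -973 - 92 = -1065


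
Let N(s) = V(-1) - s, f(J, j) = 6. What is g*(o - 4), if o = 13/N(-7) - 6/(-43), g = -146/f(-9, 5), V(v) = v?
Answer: 31901/774 ≈ 41.216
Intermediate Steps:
g = -73/3 (g = -146/6 = -146*⅙ = -73/3 ≈ -24.333)
N(s) = -1 - s
o = 595/258 (o = 13/(-1 - 1*(-7)) - 6/(-43) = 13/(-1 + 7) - 6*(-1/43) = 13/6 + 6/43 = 595/258 ≈ 2.3062)
g*(o - 4) = -73*(595/258 - 4)/3 = -73/3*(-437/258) = 31901/774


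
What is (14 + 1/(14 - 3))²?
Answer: 24025/121 ≈ 198.55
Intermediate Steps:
(14 + 1/(14 - 3))² = (14 + 1/11)² = (155/11)² = 24025/121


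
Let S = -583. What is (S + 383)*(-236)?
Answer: 47200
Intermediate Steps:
(S + 383)*(-236) = (-583 + 383)*(-236) = -200*(-236) = 47200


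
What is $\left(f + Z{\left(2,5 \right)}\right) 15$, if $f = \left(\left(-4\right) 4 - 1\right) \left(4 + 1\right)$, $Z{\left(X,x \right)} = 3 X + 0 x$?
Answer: $-1185$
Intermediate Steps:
$Z{\left(X,x \right)} = 3 X$ ($Z{\left(X,x \right)} = 3 X + 0 = 3 X$)
$f = -85$ ($f = \left(-16 - 1\right) 5 = \left(-17\right) 5 = -85$)
$\left(f + Z{\left(2,5 \right)}\right) 15 = \left(-85 + 3 \cdot 2\right) 15 = \left(-85 + 6\right) 15 = \left(-79\right) 15 = -1185$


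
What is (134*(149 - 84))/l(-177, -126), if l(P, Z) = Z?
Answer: -4355/63 ≈ -69.127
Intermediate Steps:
(134*(149 - 84))/l(-177, -126) = (134*(149 - 84))/(-126) = (134*65)*(-1/126) = 8710*(-1/126) = -4355/63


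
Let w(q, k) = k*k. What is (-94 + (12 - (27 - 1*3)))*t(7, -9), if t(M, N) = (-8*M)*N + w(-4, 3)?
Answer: -54378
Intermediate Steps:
w(q, k) = k²
t(M, N) = 9 - 8*M*N (t(M, N) = (-8*M)*N + 3² = -8*M*N + 9 = 9 - 8*M*N)
(-94 + (12 - (27 - 1*3)))*t(7, -9) = (-94 + (12 - (27 - 1*3)))*(9 - 8*7*(-9)) = (-94 + (12 - (27 - 3)))*(9 + 504) = (-94 + (12 - 1*24))*513 = (-94 + (12 - 24))*513 = (-94 - 12)*513 = -106*513 = -54378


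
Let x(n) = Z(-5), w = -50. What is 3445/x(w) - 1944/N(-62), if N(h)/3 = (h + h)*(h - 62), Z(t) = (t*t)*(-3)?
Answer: -1325473/28830 ≈ -45.975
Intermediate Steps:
Z(t) = -3*t² (Z(t) = t²*(-3) = -3*t²)
N(h) = 6*h*(-62 + h) (N(h) = 3*((h + h)*(h - 62)) = 3*((2*h)*(-62 + h)) = 3*(2*h*(-62 + h)) = 6*h*(-62 + h))
x(n) = -75 (x(n) = -3*(-5)² = -3*25 = -75)
3445/x(w) - 1944/N(-62) = 3445/(-75) - 1944*(-1/(372*(-62 - 62))) = 3445*(-1/75) - 1944/(6*(-62)*(-124)) = -689/15 - 1944/46128 = -689/15 - 1944*1/46128 = -689/15 - 81/1922 = -1325473/28830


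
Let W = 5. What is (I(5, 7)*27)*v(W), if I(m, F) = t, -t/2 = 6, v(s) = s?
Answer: -1620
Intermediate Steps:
t = -12 (t = -2*6 = -12)
I(m, F) = -12
(I(5, 7)*27)*v(W) = -12*27*5 = -324*5 = -1620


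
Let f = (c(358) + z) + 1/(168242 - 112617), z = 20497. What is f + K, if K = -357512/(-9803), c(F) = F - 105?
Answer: 11334693021053/545291875 ≈ 20786.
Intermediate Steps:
c(F) = -105 + F
f = 1154218751/55625 (f = ((-105 + 358) + 20497) + 1/(168242 - 112617) = (253 + 20497) + 1/55625 = 20750 + 1/55625 = 1154218751/55625 ≈ 20750.)
K = 357512/9803 (K = -357512*(-1/9803) = 357512/9803 ≈ 36.470)
f + K = 1154218751/55625 + 357512/9803 = 11334693021053/545291875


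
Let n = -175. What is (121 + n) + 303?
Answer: 249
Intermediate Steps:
(121 + n) + 303 = (121 - 175) + 303 = -54 + 303 = 249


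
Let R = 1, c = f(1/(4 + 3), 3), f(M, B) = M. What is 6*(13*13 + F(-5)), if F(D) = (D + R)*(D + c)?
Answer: 7914/7 ≈ 1130.6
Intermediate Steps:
c = ⅐ (c = 1/(4 + 3) = 1/7 = ⅐ ≈ 0.14286)
F(D) = (1 + D)*(⅐ + D) (F(D) = (D + 1)*(D + ⅐) = (1 + D)*(⅐ + D))
6*(13*13 + F(-5)) = 6*(13*13 + (⅐ + (-5)² + (8/7)*(-5))) = 6*(169 + (⅐ + 25 - 40/7)) = 6*(169 + 136/7) = 6*(1319/7) = 7914/7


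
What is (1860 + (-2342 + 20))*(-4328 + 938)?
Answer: 1566180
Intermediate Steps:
(1860 + (-2342 + 20))*(-4328 + 938) = (1860 - 2322)*(-3390) = -462*(-3390) = 1566180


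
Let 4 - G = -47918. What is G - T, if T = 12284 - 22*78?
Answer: 37354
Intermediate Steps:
G = 47922 (G = 4 - 1*(-47918) = 4 + 47918 = 47922)
T = 10568 (T = 12284 - 1716 = 10568)
G - T = 47922 - 1*10568 = 47922 - 10568 = 37354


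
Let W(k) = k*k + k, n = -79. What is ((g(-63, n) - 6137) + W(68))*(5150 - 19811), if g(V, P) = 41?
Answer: 20584044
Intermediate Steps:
W(k) = k + k**2 (W(k) = k**2 + k = k + k**2)
((g(-63, n) - 6137) + W(68))*(5150 - 19811) = ((41 - 6137) + 68*(1 + 68))*(5150 - 19811) = (-6096 + 68*69)*(-14661) = (-6096 + 4692)*(-14661) = -1404*(-14661) = 20584044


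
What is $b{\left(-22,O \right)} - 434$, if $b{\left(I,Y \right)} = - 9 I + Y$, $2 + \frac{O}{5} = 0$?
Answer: $-246$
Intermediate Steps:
$O = -10$ ($O = -10 + 5 \cdot 0 = -10 + 0 = -10$)
$b{\left(I,Y \right)} = Y - 9 I$
$b{\left(-22,O \right)} - 434 = \left(-10 - -198\right) - 434 = \left(-10 + 198\right) - 434 = 188 - 434 = -246$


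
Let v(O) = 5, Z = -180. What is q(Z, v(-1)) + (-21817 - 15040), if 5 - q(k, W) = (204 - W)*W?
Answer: -37847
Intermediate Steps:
q(k, W) = 5 - W*(204 - W) (q(k, W) = 5 - (204 - W)*W = 5 - W*(204 - W))
q(Z, v(-1)) + (-21817 - 15040) = (5 + 5**2 - 204*5) + (-21817 - 15040) = (5 + 25 - 1020) - 36857 = -990 - 36857 = -37847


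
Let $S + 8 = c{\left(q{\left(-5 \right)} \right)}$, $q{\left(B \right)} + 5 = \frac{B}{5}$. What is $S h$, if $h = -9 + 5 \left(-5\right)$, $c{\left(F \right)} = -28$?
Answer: $1224$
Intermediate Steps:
$q{\left(B \right)} = -5 + \frac{B}{5}$
$S = -36$ ($S = -8 - 28 = -36$)
$h = -34$ ($h = -9 - 25 = -34$)
$S h = \left(-36\right) \left(-34\right) = 1224$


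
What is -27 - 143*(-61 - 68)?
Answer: 18420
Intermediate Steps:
-27 - 143*(-61 - 68) = -27 - 143*(-129) = -27 + 18447 = 18420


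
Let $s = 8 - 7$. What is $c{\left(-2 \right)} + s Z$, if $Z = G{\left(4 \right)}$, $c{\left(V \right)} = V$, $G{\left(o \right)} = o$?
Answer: $2$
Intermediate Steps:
$s = 1$ ($s = 8 - 7 = 1$)
$Z = 4$
$c{\left(-2 \right)} + s Z = -2 + 1 \cdot 4 = -2 + 4 = 2$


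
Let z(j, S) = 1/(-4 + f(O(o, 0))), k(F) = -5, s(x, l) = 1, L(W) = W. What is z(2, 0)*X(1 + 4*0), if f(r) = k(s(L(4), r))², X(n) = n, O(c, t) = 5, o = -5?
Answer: 1/21 ≈ 0.047619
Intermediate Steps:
f(r) = 25 (f(r) = (-5)² = 25)
z(j, S) = 1/21 (z(j, S) = 1/(-4 + 25) = 1/21)
z(2, 0)*X(1 + 4*0) = (1 + 4*0)/21 = (1 + 0)/21 = (1/21)*1 = 1/21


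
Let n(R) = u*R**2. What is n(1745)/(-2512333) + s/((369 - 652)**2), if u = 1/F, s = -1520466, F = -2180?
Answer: -1665434996928163/87727663609732 ≈ -18.984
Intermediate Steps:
u = -1/2180 (u = 1/(-2180) = -1/2180 ≈ -0.00045872)
n(R) = -R**2/2180
n(1745)/(-2512333) + s/((369 - 652)**2) = -1/2180*1745**2/(-2512333) - 1520466/(369 - 652)**2 = -1/2180*3045025*(-1/2512333) - 1520466/((-283)**2) = -609005/436*(-1/2512333) - 1520466/80089 = 609005/1095377188 - 1520466*1/80089 = 609005/1095377188 - 1520466/80089 = -1665434996928163/87727663609732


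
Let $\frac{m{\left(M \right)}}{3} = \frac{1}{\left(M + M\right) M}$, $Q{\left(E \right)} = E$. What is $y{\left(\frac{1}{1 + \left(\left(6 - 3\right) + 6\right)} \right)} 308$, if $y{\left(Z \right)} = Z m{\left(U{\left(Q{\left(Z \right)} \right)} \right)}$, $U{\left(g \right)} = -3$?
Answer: $\frac{77}{15} \approx 5.1333$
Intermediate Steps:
$m{\left(M \right)} = \frac{3}{2 M^{2}}$ ($m{\left(M \right)} = 3 \frac{1}{\left(M + M\right) M} = 3 \frac{1}{2 M M} = 3 \frac{\frac{1}{2} \frac{1}{M}}{M} = 3 \frac{1}{2 M^{2}} = \frac{3}{2 M^{2}}$)
$y{\left(Z \right)} = \frac{Z}{6}$ ($y{\left(Z \right)} = Z \frac{3}{2 \cdot 9} = Z \frac{3}{2} \cdot \frac{1}{9} = Z \frac{1}{6} = \frac{Z}{6}$)
$y{\left(\frac{1}{1 + \left(\left(6 - 3\right) + 6\right)} \right)} 308 = \frac{1}{6 \left(1 + \left(\left(6 - 3\right) + 6\right)\right)} 308 = \frac{1}{6 \left(1 + \left(3 + 6\right)\right)} 308 = \frac{1}{6 \left(1 + 9\right)} 308 = \frac{1}{6 \cdot 10} \cdot 308 = \frac{1}{6} \cdot \frac{1}{10} \cdot 308 = \frac{1}{60} \cdot 308 = \frac{77}{15}$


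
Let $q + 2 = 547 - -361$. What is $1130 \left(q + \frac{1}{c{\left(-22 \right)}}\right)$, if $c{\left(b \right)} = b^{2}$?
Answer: $\frac{247755325}{242} \approx 1.0238 \cdot 10^{6}$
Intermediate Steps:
$q = 906$ ($q = -2 + \left(547 - -361\right) = -2 + \left(547 + 361\right) = -2 + 908 = 906$)
$1130 \left(q + \frac{1}{c{\left(-22 \right)}}\right) = 1130 \left(906 + \frac{1}{\left(-22\right)^{2}}\right) = 1130 \left(906 + \frac{1}{484}\right) = 1130 \cdot \frac{438505}{484} = \frac{247755325}{242}$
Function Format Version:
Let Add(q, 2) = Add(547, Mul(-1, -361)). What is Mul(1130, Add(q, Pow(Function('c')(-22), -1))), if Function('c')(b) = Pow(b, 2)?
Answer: Rational(247755325, 242) ≈ 1.0238e+6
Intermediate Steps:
q = 906 (q = Add(-2, Add(547, Mul(-1, -361))) = Add(-2, Add(547, 361)) = Add(-2, 908) = 906)
Mul(1130, Add(q, Pow(Function('c')(-22), -1))) = Mul(1130, Add(906, Pow(Pow(-22, 2), -1))) = Mul(1130, Add(906, Pow(484, -1))) = Mul(1130, Add(906, Rational(1, 484))) = Mul(1130, Rational(438505, 484)) = Rational(247755325, 242)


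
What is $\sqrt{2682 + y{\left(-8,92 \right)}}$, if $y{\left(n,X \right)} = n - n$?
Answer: $3 \sqrt{298} \approx 51.788$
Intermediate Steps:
$y{\left(n,X \right)} = 0$
$\sqrt{2682 + y{\left(-8,92 \right)}} = \sqrt{2682 + 0} = \sqrt{2682} = 3 \sqrt{298}$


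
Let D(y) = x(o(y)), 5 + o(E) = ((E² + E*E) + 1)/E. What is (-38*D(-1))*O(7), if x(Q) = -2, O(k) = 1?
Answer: 76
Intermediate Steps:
o(E) = -5 + (1 + 2*E²)/E (o(E) = -5 + ((E² + E*E) + 1)/E = -5 + ((E² + E²) + 1)/E = -5 + (2*E² + 1)/E = -5 + (1 + 2*E²)/E)
D(y) = -2
(-38*D(-1))*O(7) = -38*(-2)*1 = 76*1 = 76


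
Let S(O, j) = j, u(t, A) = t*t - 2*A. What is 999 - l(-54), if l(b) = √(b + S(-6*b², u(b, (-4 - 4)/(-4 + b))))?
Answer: 999 - √2406710/29 ≈ 945.50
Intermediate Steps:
u(t, A) = t² - 2*A
l(b) = √(b + b² + 16/(-4 + b)) (l(b) = √(b + (b² - 2*(-4 - 4)/(-4 + b))) = √(b + (b² - (-16)/(-4 + b))) = √(b + (b² + 16/(-4 + b))) = √(b + b² + 16/(-4 + b)))
999 - l(-54) = 999 - √((16 - 54*(-4 - 54) + (-54)²*(-4 - 54))/(-4 - 54)) = 999 - √((16 - 54*(-58) + 2916*(-58))/(-58)) = 999 - √(-(16 + 3132 - 169128)/58) = 999 - √(-1/58*(-165980)) = 999 - √(82990/29) = 999 - √2406710/29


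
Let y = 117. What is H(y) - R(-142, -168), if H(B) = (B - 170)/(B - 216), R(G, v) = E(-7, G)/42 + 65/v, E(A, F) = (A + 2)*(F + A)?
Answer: -93227/5544 ≈ -16.816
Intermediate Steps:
E(A, F) = (2 + A)*(A + F)
R(G, v) = 5/6 + 65/v - 5*G/42 (R(G, v) = ((-7)**2 + 2*(-7) + 2*G - 7*G)/42 + 65/v = (49 - 14 + 2*G - 7*G)*(1/42) + 65/v = (35 - 5*G)*(1/42) + 65/v = (5/6 - 5*G/42) + 65/v = 5/6 + 65/v - 5*G/42)
H(B) = (-170 + B)/(-216 + B)
H(y) - R(-142, -168) = (-170 + 117)/(-216 + 117) - 5*(546 - 168*(7 - 1*(-142)))/(42*(-168)) = -53/(-99) - 5*(-1)*(546 - 168*(7 + 142))/(42*168) = -1/99*(-53) - 5*(-1)*(546 - 168*149)/(42*168) = 53/99 - 5*(-1)*(546 - 25032)/(42*168) = 53/99 - 5*(-1)*(-24486)/(42*168) = 53/99 - 1*2915/168 = 53/99 - 2915/168 = -93227/5544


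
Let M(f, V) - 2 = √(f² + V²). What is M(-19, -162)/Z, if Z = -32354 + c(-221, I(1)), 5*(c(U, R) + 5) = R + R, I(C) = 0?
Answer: -2/32359 - √26605/32359 ≈ -0.0051025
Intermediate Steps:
c(U, R) = -5 + 2*R/5 (c(U, R) = -5 + (R + R)/5 = -5 + (2*R)/5 = -5 + 2*R/5)
M(f, V) = 2 + √(V² + f²) (M(f, V) = 2 + √(f² + V²) = 2 + √(V² + f²))
Z = -32359 (Z = -32354 + (-5 + (⅖)*0) = -32354 + (-5 + 0) = -32354 - 5 = -32359)
M(-19, -162)/Z = (2 + √((-162)² + (-19)²))/(-32359) = (2 + √(26244 + 361))*(-1/32359) = (2 + √26605)*(-1/32359) = -2/32359 - √26605/32359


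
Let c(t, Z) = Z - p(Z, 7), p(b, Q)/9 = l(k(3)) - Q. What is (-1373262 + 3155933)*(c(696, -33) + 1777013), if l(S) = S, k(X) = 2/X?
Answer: 3167872325827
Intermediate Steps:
p(b, Q) = 6 - 9*Q (p(b, Q) = 9*(2/3 - Q) = 9*(2*(⅓) - Q) = 9*(⅔ - Q) = 6 - 9*Q)
c(t, Z) = 57 + Z (c(t, Z) = Z - (6 - 9*7) = Z - (6 - 63) = Z - 1*(-57) = Z + 57 = 57 + Z)
(-1373262 + 3155933)*(c(696, -33) + 1777013) = (-1373262 + 3155933)*((57 - 33) + 1777013) = 1782671*(24 + 1777013) = 1782671*1777037 = 3167872325827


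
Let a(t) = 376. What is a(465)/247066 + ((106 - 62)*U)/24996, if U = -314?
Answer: -425508170/771957717 ≈ -0.55121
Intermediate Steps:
a(465)/247066 + ((106 - 62)*U)/24996 = 376/247066 + ((106 - 62)*(-314))/24996 = 376*(1/247066) + (44*(-314))*(1/24996) = 188/123533 - 13816*1/24996 = 188/123533 - 3454/6249 = -425508170/771957717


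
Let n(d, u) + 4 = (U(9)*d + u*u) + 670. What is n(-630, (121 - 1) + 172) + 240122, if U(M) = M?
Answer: 320382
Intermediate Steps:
n(d, u) = 666 + u² + 9*d (n(d, u) = -4 + ((9*d + u*u) + 670) = -4 + ((9*d + u²) + 670) = -4 + ((u² + 9*d) + 670) = -4 + (670 + u² + 9*d) = 666 + u² + 9*d)
n(-630, (121 - 1) + 172) + 240122 = (666 + ((121 - 1) + 172)² + 9*(-630)) + 240122 = (666 + (120 + 172)² - 5670) + 240122 = (666 + 292² - 5670) + 240122 = (666 + 85264 - 5670) + 240122 = 80260 + 240122 = 320382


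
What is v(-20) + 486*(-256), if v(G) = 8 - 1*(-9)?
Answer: -124399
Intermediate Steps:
v(G) = 17 (v(G) = 8 + 9 = 17)
v(-20) + 486*(-256) = 17 + 486*(-256) = 17 - 124416 = -124399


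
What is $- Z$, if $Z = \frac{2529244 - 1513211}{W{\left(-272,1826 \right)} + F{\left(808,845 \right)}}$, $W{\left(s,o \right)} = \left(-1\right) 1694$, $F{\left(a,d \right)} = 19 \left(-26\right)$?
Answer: $\frac{1016033}{2188} \approx 464.37$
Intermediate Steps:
$F{\left(a,d \right)} = -494$
$W{\left(s,o \right)} = -1694$
$Z = - \frac{1016033}{2188}$ ($Z = \frac{2529244 - 1513211}{-1694 - 494} = \frac{1016033}{-2188} = 1016033 \left(- \frac{1}{2188}\right) = - \frac{1016033}{2188} \approx -464.37$)
$- Z = \left(-1\right) \left(- \frac{1016033}{2188}\right) = \frac{1016033}{2188}$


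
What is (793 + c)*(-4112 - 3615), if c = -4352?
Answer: 27500393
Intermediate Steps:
(793 + c)*(-4112 - 3615) = (793 - 4352)*(-4112 - 3615) = -3559*(-7727) = 27500393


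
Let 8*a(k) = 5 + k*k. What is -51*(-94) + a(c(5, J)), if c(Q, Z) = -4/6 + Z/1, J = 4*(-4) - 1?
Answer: 174011/36 ≈ 4833.6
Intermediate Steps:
J = -17 (J = -16 - 1 = -17)
c(Q, Z) = -⅔ + Z (c(Q, Z) = -4*⅙ + Z*1 = -⅔ + Z)
a(k) = 5/8 + k²/8 (a(k) = (5 + k*k)/8 = (5 + k²)/8 = 5/8 + k²/8)
-51*(-94) + a(c(5, J)) = -51*(-94) + (5/8 + (-⅔ - 17)²/8) = 4794 + (5/8 + (-53/3)²/8) = 4794 + (5/8 + (⅛)*(2809/9)) = 4794 + (5/8 + 2809/72) = 4794 + 1427/36 = 174011/36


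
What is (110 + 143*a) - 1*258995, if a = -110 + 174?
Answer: -249733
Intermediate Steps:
a = 64
(110 + 143*a) - 1*258995 = (110 + 143*64) - 1*258995 = (110 + 9152) - 258995 = 9262 - 258995 = -249733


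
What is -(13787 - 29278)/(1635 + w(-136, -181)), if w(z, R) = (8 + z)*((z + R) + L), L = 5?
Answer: 15491/41571 ≈ 0.37264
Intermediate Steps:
w(z, R) = (8 + z)*(5 + R + z) (w(z, R) = (8 + z)*((z + R) + 5) = (8 + z)*((R + z) + 5) = (8 + z)*(5 + R + z))
-(13787 - 29278)/(1635 + w(-136, -181)) = -(13787 - 29278)/(1635 + (40 + (-136)² + 8*(-181) + 13*(-136) - 181*(-136))) = -(-15491)/(1635 + (40 + 18496 - 1448 - 1768 + 24616)) = -(-15491)/(1635 + 39936) = -(-15491)/41571 = -1*(-15491/41571) = 15491/41571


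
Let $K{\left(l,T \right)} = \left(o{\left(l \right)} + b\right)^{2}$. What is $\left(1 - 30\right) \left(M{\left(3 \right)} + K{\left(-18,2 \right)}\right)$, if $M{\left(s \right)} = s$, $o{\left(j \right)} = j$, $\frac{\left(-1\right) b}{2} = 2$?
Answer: $-14123$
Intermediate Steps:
$b = -4$ ($b = \left(-2\right) 2 = -4$)
$K{\left(l,T \right)} = \left(-4 + l\right)^{2}$ ($K{\left(l,T \right)} = \left(l - 4\right)^{2} = \left(-4 + l\right)^{2}$)
$\left(1 - 30\right) \left(M{\left(3 \right)} + K{\left(-18,2 \right)}\right) = \left(1 - 30\right) \left(3 + \left(-4 - 18\right)^{2}\right) = \left(1 - 30\right) \left(3 + \left(-22\right)^{2}\right) = - 29 \left(3 + 484\right) = \left(-29\right) 487 = -14123$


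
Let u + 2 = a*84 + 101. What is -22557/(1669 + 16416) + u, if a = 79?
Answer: 121779918/18085 ≈ 6733.8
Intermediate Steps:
u = 6735 (u = -2 + (79*84 + 101) = -2 + (6636 + 101) = -2 + 6737 = 6735)
-22557/(1669 + 16416) + u = -22557/(1669 + 16416) + 6735 = -22557/18085 + 6735 = 121779918/18085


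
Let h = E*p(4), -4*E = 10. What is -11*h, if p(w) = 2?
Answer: 55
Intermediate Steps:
E = -5/2 (E = -¼*10 = -5/2 ≈ -2.5000)
h = -5 (h = -5/2*2 = -5)
-11*h = -11*(-5) = 55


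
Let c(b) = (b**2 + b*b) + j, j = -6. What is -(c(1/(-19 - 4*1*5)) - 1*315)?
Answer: 488239/1521 ≈ 321.00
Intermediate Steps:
c(b) = -6 + 2*b**2 (c(b) = (b**2 + b*b) - 6 = (b**2 + b**2) - 6 = 2*b**2 - 6 = -6 + 2*b**2)
-(c(1/(-19 - 4*1*5)) - 1*315) = -((-6 + 2*(1/(-19 - 4*1*5))**2) - 1*315) = -((-6 + 2*(1/(-19 - 4*5))**2) - 315) = -((-6 + 2*(1/(-19 - 20))**2) - 315) = -((-6 + 2*(1/(-39))**2) - 315) = -((-6 + 2*(-1/39)**2) - 315) = -((-6 + 2*(1/1521)) - 315) = -((-6 + 2/1521) - 315) = -(-9124/1521 - 315) = -1*(-488239/1521) = 488239/1521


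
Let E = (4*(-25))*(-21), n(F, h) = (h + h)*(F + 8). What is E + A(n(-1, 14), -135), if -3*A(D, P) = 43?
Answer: 6257/3 ≈ 2085.7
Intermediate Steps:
n(F, h) = 2*h*(8 + F) (n(F, h) = (2*h)*(8 + F) = 2*h*(8 + F))
A(D, P) = -43/3 (A(D, P) = -⅓*43 = -43/3)
E = 2100 (E = -100*(-21) = 2100)
E + A(n(-1, 14), -135) = 2100 - 43/3 = 6257/3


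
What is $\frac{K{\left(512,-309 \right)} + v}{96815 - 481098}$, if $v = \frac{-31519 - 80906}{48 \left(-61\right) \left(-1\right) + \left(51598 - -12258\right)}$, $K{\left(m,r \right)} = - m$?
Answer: $\frac{34305833}{25663955872} \approx 0.0013367$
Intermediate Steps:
$v = - \frac{112425}{66784}$ ($v = - \frac{112425}{\left(-2928\right) \left(-1\right) + \left(51598 + 12258\right)} = - \frac{112425}{2928 + 63856} = - \frac{112425}{66784} \approx -1.6834$)
$\frac{K{\left(512,-309 \right)} + v}{96815 - 481098} = \frac{\left(-1\right) 512 - \frac{112425}{66784}}{96815 - 481098} = \frac{-512 - \frac{112425}{66784}}{-384283} = \left(- \frac{34305833}{66784}\right) \left(- \frac{1}{384283}\right) = \frac{34305833}{25663955872}$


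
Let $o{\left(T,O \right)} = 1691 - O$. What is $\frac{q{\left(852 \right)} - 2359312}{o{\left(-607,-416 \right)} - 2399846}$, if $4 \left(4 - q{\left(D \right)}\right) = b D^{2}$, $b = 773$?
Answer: $\frac{142640256}{2397739} \approx 59.49$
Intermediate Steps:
$q{\left(D \right)} = 4 - \frac{773 D^{2}}{4}$
$\frac{q{\left(852 \right)} - 2359312}{o{\left(-607,-416 \right)} - 2399846} = \frac{\left(4 - \frac{773 \cdot 852^{2}}{4}\right) - 2359312}{\left(1691 - -416\right) - 2399846} = \frac{\left(4 - 140280948\right) - 2359312}{\left(1691 + 416\right) - 2399846} = \frac{\left(4 - 140280948\right) - 2359312}{2107 - 2399846} = \frac{-140280944 - 2359312}{-2397739} = \left(-142640256\right) \left(- \frac{1}{2397739}\right) = \frac{142640256}{2397739}$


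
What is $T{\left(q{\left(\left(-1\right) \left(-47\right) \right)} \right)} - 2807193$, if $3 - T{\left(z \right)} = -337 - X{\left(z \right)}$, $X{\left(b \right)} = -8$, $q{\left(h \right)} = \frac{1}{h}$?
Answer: $-2806861$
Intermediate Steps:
$T{\left(z \right)} = 332$ ($T{\left(z \right)} = 3 - \left(-337 - -8\right) = 3 - \left(-337 + 8\right) = 3 - -329 = 3 + 329 = 332$)
$T{\left(q{\left(\left(-1\right) \left(-47\right) \right)} \right)} - 2807193 = 332 - 2807193 = -2806861$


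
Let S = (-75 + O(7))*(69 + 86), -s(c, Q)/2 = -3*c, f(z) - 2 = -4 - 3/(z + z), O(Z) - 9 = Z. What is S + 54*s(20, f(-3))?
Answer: -2665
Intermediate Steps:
O(Z) = 9 + Z
f(z) = -2 - 3/(2*z) (f(z) = 2 + (-4 - 3/(z + z)) = 2 + (-4 - 3/(2*z)) = -2 - 3/(2*z))
s(c, Q) = 6*c (s(c, Q) = -(-6)*c = 6*c)
S = -9145 (S = (-75 + (9 + 7))*(69 + 86) = (-75 + 16)*155 = -59*155 = -9145)
S + 54*s(20, f(-3)) = -9145 + 54*(6*20) = -9145 + 54*120 = -9145 + 6480 = -2665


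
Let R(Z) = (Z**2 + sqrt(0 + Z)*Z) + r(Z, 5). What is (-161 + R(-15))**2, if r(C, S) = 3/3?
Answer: 850 - 1950*I*sqrt(15) ≈ 850.0 - 7552.3*I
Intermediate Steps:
r(C, S) = 1 (r(C, S) = 3*(1/3) = 1)
R(Z) = 1 + Z**2 + Z**(3/2) (R(Z) = (Z**2 + sqrt(0 + Z)*Z) + 1 = (Z**2 + sqrt(Z)*Z) + 1 = (Z**2 + Z**(3/2)) + 1 = 1 + Z**2 + Z**(3/2))
(-161 + R(-15))**2 = (-161 + (1 + (-15)**2 + (-15)**(3/2)))**2 = (-161 + (1 + 225 - 15*I*sqrt(15)))**2 = (-161 + (226 - 15*I*sqrt(15)))**2 = (65 - 15*I*sqrt(15))**2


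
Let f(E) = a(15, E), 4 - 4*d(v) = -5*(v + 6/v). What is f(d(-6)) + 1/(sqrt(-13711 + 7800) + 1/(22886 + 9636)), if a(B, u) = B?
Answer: (-32537*I + 487830*sqrt(5911))/(-I + 32522*sqrt(5911)) ≈ 15.0 - 0.013007*I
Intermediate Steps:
d(v) = 1 + 5*v/4 + 15/(2*v) (d(v) = 1 - (-5)*(v + 6/v)/4 = 1 - (-30/v - 5*v)/4 = 1 + (5*v/4 + 15/(2*v)) = 1 + 5*v/4 + 15/(2*v))
f(E) = 15
f(d(-6)) + 1/(sqrt(-13711 + 7800) + 1/(22886 + 9636)) = 15 + 1/(sqrt(-13711 + 7800) + 1/(22886 + 9636)) = 15 + 1/(sqrt(-5911) + 1/32522) = 15 + 1/(I*sqrt(5911) + 1/32522) = 15 + 1/(1/32522 + I*sqrt(5911))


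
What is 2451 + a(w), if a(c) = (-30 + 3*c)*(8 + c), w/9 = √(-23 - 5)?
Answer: -4593 - 108*I*√7 ≈ -4593.0 - 285.74*I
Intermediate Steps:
w = 18*I*√7 (w = 9*√(-23 - 5) = 9*√(-28) = 9*(2*I*√7) = 18*I*√7 ≈ 47.624*I)
2451 + a(w) = 2451 + (-240 - 108*I*√7 + 3*(18*I*√7)²) = 2451 + (-240 - 108*I*√7 + 3*(-2268)) = 2451 + (-240 - 108*I*√7 - 6804) = 2451 + (-7044 - 108*I*√7) = -4593 - 108*I*√7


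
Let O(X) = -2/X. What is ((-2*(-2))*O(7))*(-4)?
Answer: 32/7 ≈ 4.5714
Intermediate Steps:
((-2*(-2))*O(7))*(-4) = ((-2*(-2))*(-2/7))*(-4) = (4*(-2*⅐))*(-4) = (4*(-2/7))*(-4) = -8/7*(-4) = 32/7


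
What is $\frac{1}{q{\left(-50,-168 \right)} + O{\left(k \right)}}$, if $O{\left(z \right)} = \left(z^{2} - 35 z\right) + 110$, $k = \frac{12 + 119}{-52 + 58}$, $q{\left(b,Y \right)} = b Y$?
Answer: $\frac{36}{296011} \approx 0.00012162$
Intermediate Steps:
$q{\left(b,Y \right)} = Y b$
$k = \frac{131}{6} \approx 21.833$
$O{\left(z \right)} = 110 + z^{2} - 35 z$
$\frac{1}{q{\left(-50,-168 \right)} + O{\left(k \right)}} = \frac{1}{\left(-168\right) \left(-50\right) + \left(110 + \left(\frac{131}{6}\right)^{2} - \frac{4585}{6}\right)} = \frac{1}{8400 + \left(110 + \frac{17161}{36} - \frac{4585}{6}\right)} = \frac{1}{8400 - \frac{6389}{36}} = \frac{1}{\frac{296011}{36}} = \frac{36}{296011}$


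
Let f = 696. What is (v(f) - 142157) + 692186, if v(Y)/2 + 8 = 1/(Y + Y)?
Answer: 382809049/696 ≈ 5.5001e+5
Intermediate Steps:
v(Y) = -16 + 1/Y (v(Y) = -16 + 2/(Y + Y) = -16 + 2/((2*Y)) = -16 + 2*(1/(2*Y)) = -16 + 1/Y)
(v(f) - 142157) + 692186 = ((-16 + 1/696) - 142157) + 692186 = (-11135/696 - 142157) + 692186 = -98952407/696 + 692186 = 382809049/696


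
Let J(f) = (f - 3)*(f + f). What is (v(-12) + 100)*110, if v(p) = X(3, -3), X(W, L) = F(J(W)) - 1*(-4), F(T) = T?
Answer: 11440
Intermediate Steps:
J(f) = 2*f*(-3 + f) (J(f) = (-3 + f)*(2*f) = 2*f*(-3 + f))
X(W, L) = 4 + 2*W*(-3 + W) (X(W, L) = 2*W*(-3 + W) - 1*(-4) = 2*W*(-3 + W) + 4 = 4 + 2*W*(-3 + W))
v(p) = 4 (v(p) = 4 + 2*3*(-3 + 3) = 4 + 2*3*0 = 4 + 0 = 4)
(v(-12) + 100)*110 = (4 + 100)*110 = 104*110 = 11440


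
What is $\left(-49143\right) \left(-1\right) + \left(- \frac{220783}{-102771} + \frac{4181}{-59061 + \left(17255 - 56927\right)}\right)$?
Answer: $\frac{166223314012279}{3382296381} \approx 49145.0$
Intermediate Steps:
$\left(-49143\right) \left(-1\right) + \left(- \frac{220783}{-102771} + \frac{4181}{-59061 + \left(17255 - 56927\right)}\right) = 49143 + \left(\left(-220783\right) \left(- \frac{1}{102771}\right) + \frac{4181}{-59061 - 39672}\right) = 49143 + \left(\frac{220783}{102771} + \frac{4181}{-98733}\right) = 49143 + \left(\frac{220783}{102771} + 4181 \left(- \frac{1}{98733}\right)\right) = 49143 + \left(\frac{220783}{102771} - \frac{4181}{98733}\right) = 49143 + \frac{7122960796}{3382296381} = \frac{166223314012279}{3382296381}$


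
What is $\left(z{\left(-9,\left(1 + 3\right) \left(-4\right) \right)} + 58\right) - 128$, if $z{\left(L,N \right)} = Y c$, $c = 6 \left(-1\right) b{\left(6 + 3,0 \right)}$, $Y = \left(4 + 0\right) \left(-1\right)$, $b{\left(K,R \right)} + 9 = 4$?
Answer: $-190$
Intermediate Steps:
$b{\left(K,R \right)} = -5$ ($b{\left(K,R \right)} = -9 + 4 = -5$)
$Y = -4$ ($Y = 4 \left(-1\right) = -4$)
$c = 30$ ($c = 6 \left(-1\right) \left(-5\right) = \left(-6\right) \left(-5\right) = 30$)
$z{\left(L,N \right)} = -120$ ($z{\left(L,N \right)} = \left(-4\right) 30 = -120$)
$\left(z{\left(-9,\left(1 + 3\right) \left(-4\right) \right)} + 58\right) - 128 = \left(-120 + 58\right) - 128 = -62 - 128 = -190$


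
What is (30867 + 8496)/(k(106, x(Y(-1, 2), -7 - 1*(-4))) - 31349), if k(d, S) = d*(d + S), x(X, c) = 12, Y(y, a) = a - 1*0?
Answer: -39363/18841 ≈ -2.0892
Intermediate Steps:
Y(y, a) = a (Y(y, a) = a + 0 = a)
k(d, S) = d*(S + d)
(30867 + 8496)/(k(106, x(Y(-1, 2), -7 - 1*(-4))) - 31349) = (30867 + 8496)/(106*(12 + 106) - 31349) = 39363/(106*118 - 31349) = 39363/(12508 - 31349) = 39363/(-18841) = 39363*(-1/18841) = -39363/18841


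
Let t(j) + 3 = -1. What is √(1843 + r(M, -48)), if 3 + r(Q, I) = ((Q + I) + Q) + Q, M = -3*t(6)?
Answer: 2*√457 ≈ 42.755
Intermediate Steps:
t(j) = -4 (t(j) = -3 - 1 = -4)
M = 12 (M = -3*(-4) = 12)
r(Q, I) = -3 + I + 3*Q (r(Q, I) = -3 + (((Q + I) + Q) + Q) = -3 + (((I + Q) + Q) + Q) = -3 + ((I + 2*Q) + Q) = -3 + (I + 3*Q) = -3 + I + 3*Q)
√(1843 + r(M, -48)) = √(1843 + (-3 - 48 + 3*12)) = √(1843 + (-3 - 48 + 36)) = √(1843 - 15) = √1828 = 2*√457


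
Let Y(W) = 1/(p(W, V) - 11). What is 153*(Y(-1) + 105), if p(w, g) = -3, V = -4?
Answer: 224757/14 ≈ 16054.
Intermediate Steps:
Y(W) = -1/14 (Y(W) = 1/(-3 - 11) = 1/(-14) = -1/14)
153*(Y(-1) + 105) = 153*(-1/14 + 105) = 153*(1469/14) = 224757/14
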